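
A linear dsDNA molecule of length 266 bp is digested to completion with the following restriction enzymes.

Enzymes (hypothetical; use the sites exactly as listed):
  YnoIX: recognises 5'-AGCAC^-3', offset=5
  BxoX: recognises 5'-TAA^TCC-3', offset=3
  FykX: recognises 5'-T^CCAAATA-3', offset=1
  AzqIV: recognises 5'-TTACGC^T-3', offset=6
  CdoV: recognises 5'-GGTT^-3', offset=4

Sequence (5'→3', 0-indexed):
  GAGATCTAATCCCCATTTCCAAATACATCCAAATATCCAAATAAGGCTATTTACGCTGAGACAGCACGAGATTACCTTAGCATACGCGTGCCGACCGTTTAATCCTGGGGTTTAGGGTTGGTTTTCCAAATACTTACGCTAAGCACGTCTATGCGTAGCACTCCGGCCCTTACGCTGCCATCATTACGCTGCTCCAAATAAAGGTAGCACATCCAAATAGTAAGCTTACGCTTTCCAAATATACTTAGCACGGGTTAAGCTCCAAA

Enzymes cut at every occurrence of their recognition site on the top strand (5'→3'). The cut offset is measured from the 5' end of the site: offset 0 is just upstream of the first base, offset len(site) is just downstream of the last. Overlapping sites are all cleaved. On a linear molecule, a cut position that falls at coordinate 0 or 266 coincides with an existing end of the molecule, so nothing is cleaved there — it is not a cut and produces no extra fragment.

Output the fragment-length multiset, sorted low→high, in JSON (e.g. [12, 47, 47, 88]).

[2,2,3,4,4,5,7,7,8,9,9,10,10,10,11,14,14,14,15,17,17,19,20,35]

Per-enzyme occurrences:
  YnoIX AGCAC/5: at [62, 141, 156, 205, 246] ⇒ [67, 146, 161, 210, 251]
  BxoX TAATCC/3: at [6, 99] ⇒ [9, 102]
  FykX TCCAAATA/1: at [17, 27, 35, 124, 192, 211, 233] ⇒ [18, 28, 36, 125, 193, 212, 234]
  AzqIV TTACGCT/6: at [50, 133, 169, 183, 225] ⇒ [56, 139, 175, 189, 231]
  CdoV GGTT/4: at [108, 115, 119, 252] ⇒ [112, 119, 123, 256]

All cut coordinates (distinct, sorted): [9, 18, 28, 36, 56, 67, 102, 112, 119, 123, 125, 139, 146, 161, 175, 189, 193, 210, 212, 231, 234, 251, 256]

Fragments:
  [0,9): 9 bp
  [9,18): 9 bp
  [18,28): 10 bp
  [28,36): 8 bp
  [36,56): 20 bp
  [56,67): 11 bp
  [67,102): 35 bp
  [102,112): 10 bp
  [112,119): 7 bp
  [119,123): 4 bp
  [123,125): 2 bp
  [125,139): 14 bp
  [139,146): 7 bp
  [146,161): 15 bp
  [161,175): 14 bp
  [175,189): 14 bp
  [189,193): 4 bp
  [193,210): 17 bp
  [210,212): 2 bp
  [212,231): 19 bp
  [231,234): 3 bp
  [234,251): 17 bp
  [251,256): 5 bp
  [256,266): 10 bp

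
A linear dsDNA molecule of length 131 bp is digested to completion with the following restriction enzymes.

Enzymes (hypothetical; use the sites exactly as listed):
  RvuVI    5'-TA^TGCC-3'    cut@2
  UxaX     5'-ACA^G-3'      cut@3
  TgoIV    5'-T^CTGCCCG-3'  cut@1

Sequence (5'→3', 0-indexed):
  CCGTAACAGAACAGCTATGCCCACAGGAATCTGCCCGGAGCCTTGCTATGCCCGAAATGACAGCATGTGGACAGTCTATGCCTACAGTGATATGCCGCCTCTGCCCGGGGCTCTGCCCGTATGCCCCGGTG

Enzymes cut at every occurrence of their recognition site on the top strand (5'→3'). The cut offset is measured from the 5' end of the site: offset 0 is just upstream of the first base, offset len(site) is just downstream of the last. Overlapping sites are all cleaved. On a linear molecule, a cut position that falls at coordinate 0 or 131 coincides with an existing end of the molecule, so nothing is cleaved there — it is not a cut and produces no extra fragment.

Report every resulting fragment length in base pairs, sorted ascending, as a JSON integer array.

Site scan:
  RvuVI TATGCC/2: at [15, 46, 76, 90, 119] ⇒ [17, 48, 78, 92, 121]
  UxaX ACAG/3: at [5, 10, 22, 59, 70, 83] ⇒ [8, 13, 25, 62, 73, 86]
  TgoIV TCTGCCCG/1: at [29, 99, 111] ⇒ [30, 100, 112]

All cut coordinates (distinct, sorted): [8, 13, 17, 25, 30, 48, 62, 73, 78, 86, 92, 100, 112, 121]

Fragments:
  [0,8): 8 bp
  [8,13): 5 bp
  [13,17): 4 bp
  [17,25): 8 bp
  [25,30): 5 bp
  [30,48): 18 bp
  [48,62): 14 bp
  [62,73): 11 bp
  [73,78): 5 bp
  [78,86): 8 bp
  [86,92): 6 bp
  [92,100): 8 bp
  [100,112): 12 bp
  [112,121): 9 bp
  [121,131): 10 bp

[4,5,5,5,6,8,8,8,8,9,10,11,12,14,18]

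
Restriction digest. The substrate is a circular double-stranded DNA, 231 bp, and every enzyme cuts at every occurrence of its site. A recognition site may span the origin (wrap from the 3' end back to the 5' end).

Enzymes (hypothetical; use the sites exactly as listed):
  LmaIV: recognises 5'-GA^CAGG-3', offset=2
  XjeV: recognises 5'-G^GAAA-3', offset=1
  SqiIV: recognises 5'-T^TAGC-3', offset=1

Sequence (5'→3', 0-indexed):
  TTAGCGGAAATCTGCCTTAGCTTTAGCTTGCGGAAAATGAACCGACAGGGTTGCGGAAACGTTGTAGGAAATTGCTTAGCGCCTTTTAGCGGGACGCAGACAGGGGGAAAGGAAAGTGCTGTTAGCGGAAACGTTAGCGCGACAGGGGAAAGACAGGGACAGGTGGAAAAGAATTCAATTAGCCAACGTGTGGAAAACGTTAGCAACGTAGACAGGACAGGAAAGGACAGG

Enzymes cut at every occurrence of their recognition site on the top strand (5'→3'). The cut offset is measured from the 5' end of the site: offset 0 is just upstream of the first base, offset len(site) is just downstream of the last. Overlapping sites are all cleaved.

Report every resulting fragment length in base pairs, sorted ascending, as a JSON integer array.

Site scan:
  LmaIV (GACAGG, off=2): starts [43, 98, 140, 151, 157, 210, 215, 225] → cuts [45, 100, 142, 153, 159, 212, 217, 227]
  XjeV (GGAAA, off=1): starts [5, 31, 54, 66, 105, 110, 126, 146, 164, 191, 219] → cuts [6, 32, 55, 67, 106, 111, 127, 147, 165, 192, 220]
  SqiIV (TTAGC, off=1): starts [0, 16, 22, 75, 85, 121, 133, 178, 199] → cuts [1, 17, 23, 76, 86, 122, 134, 179, 200]

All cut coordinates (distinct, sorted): [1, 6, 17, 23, 32, 45, 55, 67, 76, 86, 100, 106, 111, 122, 127, 134, 142, 147, 153, 159, 165, 179, 192, 200, 212, 217, 220, 227]

Fragments:
  1→6: 5 bp
  6→17: 11 bp
  17→23: 6 bp
  23→32: 9 bp
  32→45: 13 bp
  45→55: 10 bp
  55→67: 12 bp
  67→76: 9 bp
  76→86: 10 bp
  86→100: 14 bp
  100→106: 6 bp
  106→111: 5 bp
  111→122: 11 bp
  122→127: 5 bp
  127→134: 7 bp
  134→142: 8 bp
  142→147: 5 bp
  147→153: 6 bp
  153→159: 6 bp
  159→165: 6 bp
  165→179: 14 bp
  179→192: 13 bp
  192→200: 8 bp
  200→212: 12 bp
  212→217: 5 bp
  217→220: 3 bp
  220→227: 7 bp
  227→1 (wrap): 231-227+1 = 5 bp

[3,5,5,5,5,5,5,6,6,6,6,6,7,7,8,8,9,9,10,10,11,11,12,12,13,13,14,14]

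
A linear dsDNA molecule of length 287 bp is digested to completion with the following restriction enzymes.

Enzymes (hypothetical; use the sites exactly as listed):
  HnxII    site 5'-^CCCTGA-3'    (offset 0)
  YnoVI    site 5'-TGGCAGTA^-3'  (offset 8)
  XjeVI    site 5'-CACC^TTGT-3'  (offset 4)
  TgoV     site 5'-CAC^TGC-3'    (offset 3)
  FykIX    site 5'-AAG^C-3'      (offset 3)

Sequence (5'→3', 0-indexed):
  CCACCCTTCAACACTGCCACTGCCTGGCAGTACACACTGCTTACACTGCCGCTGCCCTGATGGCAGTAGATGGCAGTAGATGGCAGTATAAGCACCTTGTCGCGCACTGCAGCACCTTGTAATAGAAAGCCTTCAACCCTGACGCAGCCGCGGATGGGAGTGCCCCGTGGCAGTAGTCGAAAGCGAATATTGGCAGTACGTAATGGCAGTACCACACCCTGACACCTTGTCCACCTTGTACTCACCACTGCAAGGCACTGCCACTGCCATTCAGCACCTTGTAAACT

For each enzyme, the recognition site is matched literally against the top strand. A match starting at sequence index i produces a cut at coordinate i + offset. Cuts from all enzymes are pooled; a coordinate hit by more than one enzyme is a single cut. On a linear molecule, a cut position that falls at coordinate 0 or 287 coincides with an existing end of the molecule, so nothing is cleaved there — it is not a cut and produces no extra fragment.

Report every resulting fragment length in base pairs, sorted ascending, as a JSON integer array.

[4,4,5,5,6,6,7,8,8,9,9,9,9,10,10,10,10,11,12,13,13,13,14,14,14,15,39]

Per-enzyme occurrences:
  HnxII (CCCTGA, off=0): starts [54, 136, 216] → cuts [54, 136, 216]
  YnoVI (TGGCAGTA, off=8): starts [24, 60, 70, 80, 167, 190, 203] → cuts [32, 68, 78, 88, 175, 198, 211]
  XjeVI (CACCTTGT, off=4): starts [92, 112, 222, 231, 274] → cuts [96, 116, 226, 235, 278]
  TgoV (CACTGC, off=3): starts [11, 17, 34, 43, 104, 245, 255, 261] → cuts [14, 20, 37, 46, 107, 248, 258, 264]
  FykIX (AAGC, off=3): starts [89, 126, 180] → cuts [92, 129, 183]

All cut coordinates (distinct, sorted): [14, 20, 32, 37, 46, 54, 68, 78, 88, 92, 96, 107, 116, 129, 136, 175, 183, 198, 211, 216, 226, 235, 248, 258, 264, 278]

Fragment lengths:
  [0,14): 14 bp
  [14,20): 6 bp
  [20,32): 12 bp
  [32,37): 5 bp
  [37,46): 9 bp
  [46,54): 8 bp
  [54,68): 14 bp
  [68,78): 10 bp
  [78,88): 10 bp
  [88,92): 4 bp
  [92,96): 4 bp
  [96,107): 11 bp
  [107,116): 9 bp
  [116,129): 13 bp
  [129,136): 7 bp
  [136,175): 39 bp
  [175,183): 8 bp
  [183,198): 15 bp
  [198,211): 13 bp
  [211,216): 5 bp
  [216,226): 10 bp
  [226,235): 9 bp
  [235,248): 13 bp
  [248,258): 10 bp
  [258,264): 6 bp
  [264,278): 14 bp
  [278,287): 9 bp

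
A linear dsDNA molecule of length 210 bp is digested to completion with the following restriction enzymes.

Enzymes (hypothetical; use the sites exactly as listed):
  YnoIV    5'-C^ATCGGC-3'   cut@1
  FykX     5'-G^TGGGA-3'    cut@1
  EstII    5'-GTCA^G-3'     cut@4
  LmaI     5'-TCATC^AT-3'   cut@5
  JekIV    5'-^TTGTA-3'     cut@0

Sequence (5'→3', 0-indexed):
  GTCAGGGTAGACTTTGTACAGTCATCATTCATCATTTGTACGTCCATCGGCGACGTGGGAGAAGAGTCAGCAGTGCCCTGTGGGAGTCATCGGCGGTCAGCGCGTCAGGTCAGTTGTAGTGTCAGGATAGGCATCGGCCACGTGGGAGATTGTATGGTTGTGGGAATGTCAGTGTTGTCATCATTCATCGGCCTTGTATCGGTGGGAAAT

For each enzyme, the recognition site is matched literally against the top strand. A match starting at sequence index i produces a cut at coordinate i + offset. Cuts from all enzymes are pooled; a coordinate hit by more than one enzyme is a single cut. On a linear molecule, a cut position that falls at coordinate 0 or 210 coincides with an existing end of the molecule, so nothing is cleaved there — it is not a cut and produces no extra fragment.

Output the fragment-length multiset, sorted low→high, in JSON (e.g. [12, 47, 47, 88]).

Scan for sites:
  YnoIV (CATCGGC, off=1): starts [44, 87, 131, 185] → cuts [45, 88, 132, 186]
  FykX (GTGGGA, off=1): starts [54, 79, 141, 159, 201] → cuts [55, 80, 142, 160, 202]
  EstII (GTCAG, off=4): starts [0, 65, 95, 103, 108, 120, 167] → cuts [4, 69, 99, 107, 112, 124, 171]
  LmaI (TCATCAT, off=5): starts [21, 28, 177] → cuts [26, 33, 182]
  JekIV (TTGTA, off=0): starts [13, 35, 113, 149, 193] → cuts [13, 35, 113, 149, 193]

Pooled cuts: [4, 13, 26, 33, 35, 45, 55, 69, 80, 88, 99, 107, 112, 113, 124, 132, 142, 149, 160, 171, 182, 186, 193, 202]

Fragments:
  [0,4): 4 bp
  [4,13): 9 bp
  [13,26): 13 bp
  [26,33): 7 bp
  [33,35): 2 bp
  [35,45): 10 bp
  [45,55): 10 bp
  [55,69): 14 bp
  [69,80): 11 bp
  [80,88): 8 bp
  [88,99): 11 bp
  [99,107): 8 bp
  [107,112): 5 bp
  [112,113): 1 bp
  [113,124): 11 bp
  [124,132): 8 bp
  [132,142): 10 bp
  [142,149): 7 bp
  [149,160): 11 bp
  [160,171): 11 bp
  [171,182): 11 bp
  [182,186): 4 bp
  [186,193): 7 bp
  [193,202): 9 bp
  [202,210): 8 bp

[1,2,4,4,5,7,7,7,8,8,8,8,9,9,10,10,10,11,11,11,11,11,11,13,14]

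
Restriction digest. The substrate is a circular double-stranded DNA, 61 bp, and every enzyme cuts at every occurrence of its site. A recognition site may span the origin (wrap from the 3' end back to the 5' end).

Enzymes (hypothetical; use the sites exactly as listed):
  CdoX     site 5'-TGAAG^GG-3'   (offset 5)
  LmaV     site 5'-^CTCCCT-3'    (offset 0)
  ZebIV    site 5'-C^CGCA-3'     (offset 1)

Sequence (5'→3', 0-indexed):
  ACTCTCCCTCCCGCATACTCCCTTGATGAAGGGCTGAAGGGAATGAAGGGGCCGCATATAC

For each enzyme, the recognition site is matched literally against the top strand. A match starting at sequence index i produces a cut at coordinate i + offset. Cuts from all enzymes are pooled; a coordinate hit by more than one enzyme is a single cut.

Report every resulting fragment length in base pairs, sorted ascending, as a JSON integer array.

Site scan:
  CdoX TGAAGGG/5: at [26, 34, 43] ⇒ [31, 39, 48]
  LmaV CTCCCT/0: at [3, 17] ⇒ [3, 17]
  ZebIV CCGCA/1: at [10, 51] ⇒ [11, 52]

All cut coordinates (distinct, sorted): [3, 11, 17, 31, 39, 48, 52]

Fragment lengths:
  3→11: 8 bp
  11→17: 6 bp
  17→31: 14 bp
  31→39: 8 bp
  39→48: 9 bp
  48→52: 4 bp
  52→3 (wrap): 61-52+3 = 12 bp

[4,6,8,8,9,12,14]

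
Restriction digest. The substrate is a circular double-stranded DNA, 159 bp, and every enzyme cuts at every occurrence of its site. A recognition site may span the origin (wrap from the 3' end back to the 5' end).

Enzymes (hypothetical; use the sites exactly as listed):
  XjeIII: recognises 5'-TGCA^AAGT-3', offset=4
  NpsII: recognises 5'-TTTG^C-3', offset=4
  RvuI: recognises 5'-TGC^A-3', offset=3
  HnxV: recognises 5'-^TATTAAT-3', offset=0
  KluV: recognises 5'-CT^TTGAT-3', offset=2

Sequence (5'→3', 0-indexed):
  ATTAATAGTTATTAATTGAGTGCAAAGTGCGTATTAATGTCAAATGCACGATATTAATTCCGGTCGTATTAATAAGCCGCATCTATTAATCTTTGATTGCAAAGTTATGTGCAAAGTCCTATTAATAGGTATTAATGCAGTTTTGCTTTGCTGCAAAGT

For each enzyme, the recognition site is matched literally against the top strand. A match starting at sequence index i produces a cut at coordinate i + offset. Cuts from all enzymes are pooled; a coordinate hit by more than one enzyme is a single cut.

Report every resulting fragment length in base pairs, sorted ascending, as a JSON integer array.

[1,1,1,1,3,4,4,5,6,7,7,8,9,9,10,10,11,14,15,16,17]

Site scan:
  XjeIII TGCAAAGT/4: at [20, 97, 109, 151] ⇒ [24, 101, 113, 155]
  NpsII TTTGC/4: at [141, 146] ⇒ [145, 150]
  RvuI TGCA/3: at [20, 44, 97, 109, 135, 151] ⇒ [23, 47, 100, 112, 138, 154]
  HnxV TATTAAT/0: at [9, 31, 51, 66, 83, 119, 129, 158] ⇒ [9, 31, 51, 66, 83, 119, 129, 158]
  KluV CTTTGAT/2: at [90] ⇒ [92]

Pooled cuts: [9, 23, 24, 31, 47, 51, 66, 83, 92, 100, 101, 112, 113, 119, 129, 138, 145, 150, 154, 155, 158]

Fragment lengths:
  9→23: 14 bp
  23→24: 1 bp
  24→31: 7 bp
  31→47: 16 bp
  47→51: 4 bp
  51→66: 15 bp
  66→83: 17 bp
  83→92: 9 bp
  92→100: 8 bp
  100→101: 1 bp
  101→112: 11 bp
  112→113: 1 bp
  113→119: 6 bp
  119→129: 10 bp
  129→138: 9 bp
  138→145: 7 bp
  145→150: 5 bp
  150→154: 4 bp
  154→155: 1 bp
  155→158: 3 bp
  158→9 (wrap): 159-158+9 = 10 bp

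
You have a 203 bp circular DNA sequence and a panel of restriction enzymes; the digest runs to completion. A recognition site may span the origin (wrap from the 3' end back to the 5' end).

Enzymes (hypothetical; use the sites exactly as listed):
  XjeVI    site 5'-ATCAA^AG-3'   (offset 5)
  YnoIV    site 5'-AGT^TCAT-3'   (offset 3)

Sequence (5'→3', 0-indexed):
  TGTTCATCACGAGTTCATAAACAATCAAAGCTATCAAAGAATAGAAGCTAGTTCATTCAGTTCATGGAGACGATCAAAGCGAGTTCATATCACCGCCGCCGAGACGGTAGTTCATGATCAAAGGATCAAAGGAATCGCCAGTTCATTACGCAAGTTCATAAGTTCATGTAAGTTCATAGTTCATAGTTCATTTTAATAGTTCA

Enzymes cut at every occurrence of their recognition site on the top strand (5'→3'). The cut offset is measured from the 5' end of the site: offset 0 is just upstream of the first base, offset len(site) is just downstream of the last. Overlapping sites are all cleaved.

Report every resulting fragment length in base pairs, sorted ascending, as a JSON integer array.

Scan for sites:
  XjeVI (ATCAAAG, off=5): starts [23, 32, 72, 116, 124] → cuts [28, 37, 77, 121, 129]
  YnoIV (AGTTCAT, off=3): starts [11, 49, 58, 81, 108, 139, 152, 160, 170, 177, 184, 197] → cuts [14, 52, 61, 84, 111, 142, 155, 163, 173, 180, 187, 200]

Pooled cuts: [14, 28, 37, 52, 61, 77, 84, 111, 121, 129, 142, 155, 163, 173, 180, 187, 200]

Fragments:
  14→28: 14 bp
  28→37: 9 bp
  37→52: 15 bp
  52→61: 9 bp
  61→77: 16 bp
  77→84: 7 bp
  84→111: 27 bp
  111→121: 10 bp
  121→129: 8 bp
  129→142: 13 bp
  142→155: 13 bp
  155→163: 8 bp
  163→173: 10 bp
  173→180: 7 bp
  180→187: 7 bp
  187→200: 13 bp
  200→14 (wrap): 203-200+14 = 17 bp

[7,7,7,8,8,9,9,10,10,13,13,13,14,15,16,17,27]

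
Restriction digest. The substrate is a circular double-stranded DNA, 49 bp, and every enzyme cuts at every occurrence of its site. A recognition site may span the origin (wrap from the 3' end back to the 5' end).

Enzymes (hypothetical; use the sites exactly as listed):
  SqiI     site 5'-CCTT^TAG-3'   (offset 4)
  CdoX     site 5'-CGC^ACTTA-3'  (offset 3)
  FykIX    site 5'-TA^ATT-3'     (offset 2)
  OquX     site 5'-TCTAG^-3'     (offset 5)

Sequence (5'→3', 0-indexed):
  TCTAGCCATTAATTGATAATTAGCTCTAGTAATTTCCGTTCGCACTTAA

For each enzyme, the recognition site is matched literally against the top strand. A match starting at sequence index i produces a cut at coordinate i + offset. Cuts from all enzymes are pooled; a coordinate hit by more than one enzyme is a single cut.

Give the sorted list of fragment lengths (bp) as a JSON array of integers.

[2,6,7,11,11,12]

Site scan:
  SqiI (CCTTTAG, off=4): no sites
  CdoX CGCACTTA/3: at [40] ⇒ [43]
  FykIX TAATT/2: at [9, 16, 29] ⇒ [11, 18, 31]
  OquX TCTAG/5: at [0, 24] ⇒ [5, 29]

Pooled cuts: [5, 11, 18, 29, 31, 43]

Fragments:
  5→11: 6 bp
  11→18: 7 bp
  18→29: 11 bp
  29→31: 2 bp
  31→43: 12 bp
  43→5 (wrap): 49-43+5 = 11 bp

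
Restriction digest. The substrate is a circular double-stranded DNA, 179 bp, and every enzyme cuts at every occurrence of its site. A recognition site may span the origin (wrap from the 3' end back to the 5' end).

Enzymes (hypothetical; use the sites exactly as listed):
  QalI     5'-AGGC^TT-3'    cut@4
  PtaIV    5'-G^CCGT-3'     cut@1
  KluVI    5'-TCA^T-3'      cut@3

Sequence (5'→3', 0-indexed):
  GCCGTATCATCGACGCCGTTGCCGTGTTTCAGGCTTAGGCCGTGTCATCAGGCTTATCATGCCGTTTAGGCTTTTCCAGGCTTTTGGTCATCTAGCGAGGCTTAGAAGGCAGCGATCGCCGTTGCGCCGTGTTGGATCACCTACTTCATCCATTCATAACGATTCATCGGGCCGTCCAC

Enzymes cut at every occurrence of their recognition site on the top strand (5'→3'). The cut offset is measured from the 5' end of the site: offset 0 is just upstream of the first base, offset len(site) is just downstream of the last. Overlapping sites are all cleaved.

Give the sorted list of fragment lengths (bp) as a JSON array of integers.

Site scan:
  QalI (AGGCTT, off=4): starts [30, 49, 67, 77, 97] → cuts [34, 53, 71, 81, 101]
  PtaIV (GCCGT, off=1): starts [0, 14, 20, 38, 60, 117, 125, 170] → cuts [1, 15, 21, 39, 61, 118, 126, 171]
  KluVI (TCAT, off=3): starts [6, 44, 56, 87, 145, 153, 163] → cuts [9, 47, 59, 90, 148, 156, 166]

Pooled cuts: [1, 9, 15, 21, 34, 39, 47, 53, 59, 61, 71, 81, 90, 101, 118, 126, 148, 156, 166, 171]

Fragment lengths:
  1→9: 8 bp
  9→15: 6 bp
  15→21: 6 bp
  21→34: 13 bp
  34→39: 5 bp
  39→47: 8 bp
  47→53: 6 bp
  53→59: 6 bp
  59→61: 2 bp
  61→71: 10 bp
  71→81: 10 bp
  81→90: 9 bp
  90→101: 11 bp
  101→118: 17 bp
  118→126: 8 bp
  126→148: 22 bp
  148→156: 8 bp
  156→166: 10 bp
  166→171: 5 bp
  171→1 (wrap): 179-171+1 = 9 bp

[2,5,5,6,6,6,6,8,8,8,8,9,9,10,10,10,11,13,17,22]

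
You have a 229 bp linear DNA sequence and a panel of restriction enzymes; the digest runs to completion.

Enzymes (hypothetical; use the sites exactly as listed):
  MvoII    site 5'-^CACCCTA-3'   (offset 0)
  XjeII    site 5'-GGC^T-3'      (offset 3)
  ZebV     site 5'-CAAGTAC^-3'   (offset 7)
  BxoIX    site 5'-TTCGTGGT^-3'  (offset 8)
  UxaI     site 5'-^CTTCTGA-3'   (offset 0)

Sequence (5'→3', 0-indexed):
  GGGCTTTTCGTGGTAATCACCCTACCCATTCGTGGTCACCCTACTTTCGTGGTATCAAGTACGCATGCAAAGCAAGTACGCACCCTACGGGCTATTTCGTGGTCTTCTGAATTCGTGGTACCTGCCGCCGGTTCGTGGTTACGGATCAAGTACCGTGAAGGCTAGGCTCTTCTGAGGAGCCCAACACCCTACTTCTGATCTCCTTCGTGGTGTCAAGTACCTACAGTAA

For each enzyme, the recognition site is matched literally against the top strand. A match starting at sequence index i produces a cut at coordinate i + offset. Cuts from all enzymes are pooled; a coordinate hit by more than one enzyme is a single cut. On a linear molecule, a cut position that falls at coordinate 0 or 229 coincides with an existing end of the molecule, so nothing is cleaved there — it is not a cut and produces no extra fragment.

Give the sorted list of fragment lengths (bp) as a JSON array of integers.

[1,1,3,4,5,7,9,9,9,9,10,11,12,14,16,16,17,17,19,20,20]

Per-enzyme occurrences:
  MvoII (CACCCTA, off=0): starts [17, 36, 80, 184] → cuts [17, 36, 80, 184]
  XjeII (GGCT, off=3): starts [1, 89, 159, 164] → cuts [4, 92, 162, 167]
  ZebV (CAAGTAC, off=7): starts [55, 72, 146, 213] → cuts [62, 79, 153, 220]
  BxoIX (TTCGTGGT, off=8): starts [6, 28, 45, 95, 111, 131, 203] → cuts [14, 36, 53, 103, 119, 139, 211]
  UxaI (CTTCTGA, off=0): starts [103, 168, 191] → cuts [103, 168, 191]

Pooled cuts: [4, 14, 17, 36, 53, 62, 79, 80, 92, 103, 119, 139, 153, 162, 167, 168, 184, 191, 211, 220]

Fragments:
  [0,4): 4 bp
  [4,14): 10 bp
  [14,17): 3 bp
  [17,36): 19 bp
  [36,53): 17 bp
  [53,62): 9 bp
  [62,79): 17 bp
  [79,80): 1 bp
  [80,92): 12 bp
  [92,103): 11 bp
  [103,119): 16 bp
  [119,139): 20 bp
  [139,153): 14 bp
  [153,162): 9 bp
  [162,167): 5 bp
  [167,168): 1 bp
  [168,184): 16 bp
  [184,191): 7 bp
  [191,211): 20 bp
  [211,220): 9 bp
  [220,229): 9 bp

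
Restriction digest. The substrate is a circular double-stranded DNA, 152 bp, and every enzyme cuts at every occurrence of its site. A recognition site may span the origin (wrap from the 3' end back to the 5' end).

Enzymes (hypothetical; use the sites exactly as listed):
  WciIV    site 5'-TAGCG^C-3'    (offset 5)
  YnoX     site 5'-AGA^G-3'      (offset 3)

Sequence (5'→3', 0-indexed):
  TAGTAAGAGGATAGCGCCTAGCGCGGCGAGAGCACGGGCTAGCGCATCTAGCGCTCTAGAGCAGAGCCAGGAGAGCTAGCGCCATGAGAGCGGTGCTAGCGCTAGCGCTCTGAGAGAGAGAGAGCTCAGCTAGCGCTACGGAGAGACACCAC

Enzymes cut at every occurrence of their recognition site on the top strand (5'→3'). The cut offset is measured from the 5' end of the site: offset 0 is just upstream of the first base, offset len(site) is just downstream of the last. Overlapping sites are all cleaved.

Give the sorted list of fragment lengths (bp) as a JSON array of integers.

Per-enzyme occurrences:
  WciIV (TAGCGC, off=5): starts [11, 18, 39, 48, 76, 96, 102, 130] → cuts [16, 23, 44, 53, 81, 101, 107, 135]
  YnoX (AGAG, off=3): starts [5, 28, 57, 62, 71, 86, 112, 114, 116, 118, 120, 141] → cuts [8, 31, 60, 65, 74, 89, 115, 117, 119, 121, 123, 144]

Pooled cuts: [8, 16, 23, 31, 44, 53, 60, 65, 74, 81, 89, 101, 107, 115, 117, 119, 121, 123, 135, 144]

Fragment lengths:
  8→16: 8 bp
  16→23: 7 bp
  23→31: 8 bp
  31→44: 13 bp
  44→53: 9 bp
  53→60: 7 bp
  60→65: 5 bp
  65→74: 9 bp
  74→81: 7 bp
  81→89: 8 bp
  89→101: 12 bp
  101→107: 6 bp
  107→115: 8 bp
  115→117: 2 bp
  117→119: 2 bp
  119→121: 2 bp
  121→123: 2 bp
  123→135: 12 bp
  135→144: 9 bp
  144→8 (wrap): 152-144+8 = 16 bp

[2,2,2,2,5,6,7,7,7,8,8,8,8,9,9,9,12,12,13,16]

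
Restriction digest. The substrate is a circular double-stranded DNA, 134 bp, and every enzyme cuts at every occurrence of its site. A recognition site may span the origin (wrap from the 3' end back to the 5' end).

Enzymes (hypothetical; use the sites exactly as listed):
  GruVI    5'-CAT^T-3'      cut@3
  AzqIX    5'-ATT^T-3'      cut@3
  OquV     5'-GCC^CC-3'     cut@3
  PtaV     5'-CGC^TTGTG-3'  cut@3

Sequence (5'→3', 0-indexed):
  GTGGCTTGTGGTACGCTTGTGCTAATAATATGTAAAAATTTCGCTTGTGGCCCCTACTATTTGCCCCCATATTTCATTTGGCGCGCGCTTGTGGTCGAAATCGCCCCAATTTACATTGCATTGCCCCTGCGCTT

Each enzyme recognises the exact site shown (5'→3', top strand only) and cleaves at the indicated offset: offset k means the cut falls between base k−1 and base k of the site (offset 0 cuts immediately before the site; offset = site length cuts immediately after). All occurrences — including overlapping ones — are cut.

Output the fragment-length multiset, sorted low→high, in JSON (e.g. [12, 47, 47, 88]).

Per-enzyme occurrences:
  GruVI (CATT, off=3): starts [74, 113, 118] → cuts [77, 116, 121]
  AzqIX (ATTT, off=3): starts [37, 58, 70, 75, 108] → cuts [40, 61, 73, 78, 111]
  OquV (GCCCC, off=3): starts [49, 62, 102, 122] → cuts [52, 65, 105, 125]
  PtaV (CGCTTGTG, off=3): starts [13, 41, 85, 129] → cuts [16, 44, 88, 132]

Pooled cuts: [16, 40, 44, 52, 61, 65, 73, 77, 78, 88, 105, 111, 116, 121, 125, 132]

Fragments:
  16→40: 24 bp
  40→44: 4 bp
  44→52: 8 bp
  52→61: 9 bp
  61→65: 4 bp
  65→73: 8 bp
  73→77: 4 bp
  77→78: 1 bp
  78→88: 10 bp
  88→105: 17 bp
  105→111: 6 bp
  111→116: 5 bp
  116→121: 5 bp
  121→125: 4 bp
  125→132: 7 bp
  132→16 (wrap): 134-132+16 = 18 bp

[1,4,4,4,4,5,5,6,7,8,8,9,10,17,18,24]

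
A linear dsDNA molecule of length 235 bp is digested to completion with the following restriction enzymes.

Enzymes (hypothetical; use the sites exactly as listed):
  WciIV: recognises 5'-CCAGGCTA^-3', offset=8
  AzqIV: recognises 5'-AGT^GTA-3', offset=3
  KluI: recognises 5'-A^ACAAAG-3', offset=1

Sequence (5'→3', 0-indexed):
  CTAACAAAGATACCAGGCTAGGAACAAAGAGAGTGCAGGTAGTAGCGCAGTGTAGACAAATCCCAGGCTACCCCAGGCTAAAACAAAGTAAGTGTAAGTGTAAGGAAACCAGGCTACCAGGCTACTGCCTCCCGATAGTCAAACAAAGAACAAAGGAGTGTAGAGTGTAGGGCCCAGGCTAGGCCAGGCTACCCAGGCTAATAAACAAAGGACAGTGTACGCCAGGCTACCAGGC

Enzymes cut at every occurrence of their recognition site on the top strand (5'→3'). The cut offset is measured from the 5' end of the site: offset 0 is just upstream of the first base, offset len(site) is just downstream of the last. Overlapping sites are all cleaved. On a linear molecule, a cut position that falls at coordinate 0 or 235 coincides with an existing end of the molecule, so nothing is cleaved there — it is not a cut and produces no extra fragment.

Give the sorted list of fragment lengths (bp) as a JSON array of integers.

Per-enzyme occurrences:
  WciIV CCAGGCTA/8: at [12, 62, 72, 108, 116, 173, 183, 192, 221] ⇒ [20, 70, 80, 116, 124, 181, 191, 200, 229]
  AzqIV AGTGTA/3: at [48, 90, 96, 156, 163, 213] ⇒ [51, 93, 99, 159, 166, 216]
  KluI AACAAAG/1: at [2, 22, 81, 141, 148, 203] ⇒ [3, 23, 82, 142, 149, 204]

Pooled cuts: [3, 20, 23, 51, 70, 80, 82, 93, 99, 116, 124, 142, 149, 159, 166, 181, 191, 200, 204, 216, 229]

Fragment lengths:
  [0,3): 3 bp
  [3,20): 17 bp
  [20,23): 3 bp
  [23,51): 28 bp
  [51,70): 19 bp
  [70,80): 10 bp
  [80,82): 2 bp
  [82,93): 11 bp
  [93,99): 6 bp
  [99,116): 17 bp
  [116,124): 8 bp
  [124,142): 18 bp
  [142,149): 7 bp
  [149,159): 10 bp
  [159,166): 7 bp
  [166,181): 15 bp
  [181,191): 10 bp
  [191,200): 9 bp
  [200,204): 4 bp
  [204,216): 12 bp
  [216,229): 13 bp
  [229,235): 6 bp

[2,3,3,4,6,6,7,7,8,9,10,10,10,11,12,13,15,17,17,18,19,28]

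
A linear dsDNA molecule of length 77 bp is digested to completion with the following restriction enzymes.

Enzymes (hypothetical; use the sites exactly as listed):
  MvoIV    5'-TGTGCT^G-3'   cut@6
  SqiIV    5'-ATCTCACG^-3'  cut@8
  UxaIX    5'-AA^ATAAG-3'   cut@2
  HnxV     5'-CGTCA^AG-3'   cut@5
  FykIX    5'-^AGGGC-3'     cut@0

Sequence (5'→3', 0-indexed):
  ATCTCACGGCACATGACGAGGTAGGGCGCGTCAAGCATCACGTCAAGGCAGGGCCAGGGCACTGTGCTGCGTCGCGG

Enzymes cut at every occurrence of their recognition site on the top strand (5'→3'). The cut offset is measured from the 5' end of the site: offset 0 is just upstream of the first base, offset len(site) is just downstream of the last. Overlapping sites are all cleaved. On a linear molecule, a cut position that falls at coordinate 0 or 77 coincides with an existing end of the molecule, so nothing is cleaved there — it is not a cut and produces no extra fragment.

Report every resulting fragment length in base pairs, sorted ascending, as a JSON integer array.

[4,6,8,9,11,12,13,14]

Per-enzyme occurrences:
  MvoIV TGTGCTG/6: at [62] ⇒ [68]
  SqiIV ATCTCACG/8: at [0] ⇒ [8]
  UxaIX (AAATAAG, off=2): no sites
  HnxV CGTCAAG/5: at [28, 40] ⇒ [33, 45]
  FykIX AGGGC/0: at [22, 49, 55] ⇒ [22, 49, 55]

Pooled cuts: [8, 22, 33, 45, 49, 55, 68]

Fragment lengths:
  [0,8): 8 bp
  [8,22): 14 bp
  [22,33): 11 bp
  [33,45): 12 bp
  [45,49): 4 bp
  [49,55): 6 bp
  [55,68): 13 bp
  [68,77): 9 bp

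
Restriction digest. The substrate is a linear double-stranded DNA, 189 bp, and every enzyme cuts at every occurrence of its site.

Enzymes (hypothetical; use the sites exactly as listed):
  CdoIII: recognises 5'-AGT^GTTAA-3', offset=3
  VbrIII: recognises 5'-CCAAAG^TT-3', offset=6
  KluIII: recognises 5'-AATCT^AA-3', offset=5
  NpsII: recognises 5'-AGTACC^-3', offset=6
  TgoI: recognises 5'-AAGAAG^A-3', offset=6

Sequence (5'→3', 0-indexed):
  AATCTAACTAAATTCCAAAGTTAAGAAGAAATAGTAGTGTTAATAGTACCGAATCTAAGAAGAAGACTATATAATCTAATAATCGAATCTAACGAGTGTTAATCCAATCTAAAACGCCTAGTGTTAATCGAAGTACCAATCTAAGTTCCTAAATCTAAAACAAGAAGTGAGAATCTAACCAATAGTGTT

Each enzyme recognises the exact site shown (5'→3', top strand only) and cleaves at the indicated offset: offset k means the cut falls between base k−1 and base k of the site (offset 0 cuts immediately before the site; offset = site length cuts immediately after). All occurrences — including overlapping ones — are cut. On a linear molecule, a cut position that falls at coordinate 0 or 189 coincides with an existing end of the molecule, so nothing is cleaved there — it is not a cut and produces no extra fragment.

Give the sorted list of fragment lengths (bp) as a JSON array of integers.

Scan for sites:
  CdoIII AGTGTTAA/3: at [35, 94, 119] ⇒ [38, 97, 122]
  VbrIII CCAAAGTT/6: at [14] ⇒ [20]
  KluIII AATCTAA/5: at [0, 51, 72, 85, 105, 137, 151, 171] ⇒ [5, 56, 77, 90, 110, 142, 156, 176]
  NpsII AGTACC/6: at [44, 131] ⇒ [50, 137]
  TgoI AAGAAGA/6: at [22, 56, 59] ⇒ [28, 62, 65]

All cut coordinates (distinct, sorted): [5, 20, 28, 38, 50, 56, 62, 65, 77, 90, 97, 110, 122, 137, 142, 156, 176]

Fragment lengths:
  [0,5): 5 bp
  [5,20): 15 bp
  [20,28): 8 bp
  [28,38): 10 bp
  [38,50): 12 bp
  [50,56): 6 bp
  [56,62): 6 bp
  [62,65): 3 bp
  [65,77): 12 bp
  [77,90): 13 bp
  [90,97): 7 bp
  [97,110): 13 bp
  [110,122): 12 bp
  [122,137): 15 bp
  [137,142): 5 bp
  [142,156): 14 bp
  [156,176): 20 bp
  [176,189): 13 bp

[3,5,5,6,6,7,8,10,12,12,12,13,13,13,14,15,15,20]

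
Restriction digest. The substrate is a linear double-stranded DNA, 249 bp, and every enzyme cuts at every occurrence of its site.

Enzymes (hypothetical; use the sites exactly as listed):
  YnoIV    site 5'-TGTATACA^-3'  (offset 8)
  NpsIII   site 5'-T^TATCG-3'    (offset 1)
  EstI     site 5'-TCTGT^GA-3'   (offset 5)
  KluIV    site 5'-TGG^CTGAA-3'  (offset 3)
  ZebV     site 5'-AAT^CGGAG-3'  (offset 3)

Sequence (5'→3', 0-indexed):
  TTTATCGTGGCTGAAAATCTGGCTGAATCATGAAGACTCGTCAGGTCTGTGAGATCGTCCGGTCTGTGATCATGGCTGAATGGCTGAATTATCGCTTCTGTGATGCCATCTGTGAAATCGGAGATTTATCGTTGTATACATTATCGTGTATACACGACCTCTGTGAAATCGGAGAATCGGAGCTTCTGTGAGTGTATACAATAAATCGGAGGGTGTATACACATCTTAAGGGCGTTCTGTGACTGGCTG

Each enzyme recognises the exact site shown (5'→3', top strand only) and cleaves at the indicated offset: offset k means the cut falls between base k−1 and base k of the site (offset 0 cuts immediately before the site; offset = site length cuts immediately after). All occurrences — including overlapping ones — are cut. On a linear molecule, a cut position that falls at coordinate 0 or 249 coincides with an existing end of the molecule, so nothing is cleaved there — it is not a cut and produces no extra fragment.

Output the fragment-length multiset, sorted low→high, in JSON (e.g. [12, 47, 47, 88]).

[1,2,5,5,6,6,8,8,8,8,8,9,10,11,12,12,12,12,13,14,15,17,19,28]

Site scan:
  YnoIV (TGTATACA, off=8): starts [132, 146, 192, 213] → cuts [140, 154, 200, 221]
  NpsIII (TTATCG, off=1): starts [1, 88, 125, 140] → cuts [2, 89, 126, 141]
  EstI (TCTGTGA, off=5): starts [45, 62, 96, 108, 159, 184, 235] → cuts [50, 67, 101, 113, 164, 189, 240]
  KluIV (TGGCTGAA, off=3): starts [7, 19, 72, 80] → cuts [10, 22, 75, 83]
  ZebV (AATCGGAG, off=3): starts [115, 166, 174, 203] → cuts [118, 169, 177, 206]

Pooled cuts: [2, 10, 22, 50, 67, 75, 83, 89, 101, 113, 118, 126, 140, 141, 154, 164, 169, 177, 189, 200, 206, 221, 240]

Fragments:
  [0,2): 2 bp
  [2,10): 8 bp
  [10,22): 12 bp
  [22,50): 28 bp
  [50,67): 17 bp
  [67,75): 8 bp
  [75,83): 8 bp
  [83,89): 6 bp
  [89,101): 12 bp
  [101,113): 12 bp
  [113,118): 5 bp
  [118,126): 8 bp
  [126,140): 14 bp
  [140,141): 1 bp
  [141,154): 13 bp
  [154,164): 10 bp
  [164,169): 5 bp
  [169,177): 8 bp
  [177,189): 12 bp
  [189,200): 11 bp
  [200,206): 6 bp
  [206,221): 15 bp
  [221,240): 19 bp
  [240,249): 9 bp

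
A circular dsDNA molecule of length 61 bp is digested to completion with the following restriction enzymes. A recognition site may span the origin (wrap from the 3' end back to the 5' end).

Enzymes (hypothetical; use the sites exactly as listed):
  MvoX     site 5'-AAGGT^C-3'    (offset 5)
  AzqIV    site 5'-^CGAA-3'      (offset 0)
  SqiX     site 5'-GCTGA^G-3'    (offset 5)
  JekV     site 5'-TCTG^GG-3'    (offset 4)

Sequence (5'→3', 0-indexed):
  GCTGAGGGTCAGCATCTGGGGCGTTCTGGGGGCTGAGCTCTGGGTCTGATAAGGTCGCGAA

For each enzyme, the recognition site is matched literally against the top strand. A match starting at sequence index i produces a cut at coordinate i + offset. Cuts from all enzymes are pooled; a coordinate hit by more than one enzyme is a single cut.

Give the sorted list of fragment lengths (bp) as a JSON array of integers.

Per-enzyme occurrences:
  MvoX (AAGGTC, off=5): starts [50] → cuts [55]
  AzqIV (CGAA, off=0): starts [57] → cuts [57]
  SqiX (GCTGAG, off=5): starts [0, 31] → cuts [5, 36]
  JekV (TCTGGG, off=4): starts [14, 24, 38] → cuts [18, 28, 42]

Pooled cuts: [5, 18, 28, 36, 42, 55, 57]

Fragment lengths:
  5→18: 13 bp
  18→28: 10 bp
  28→36: 8 bp
  36→42: 6 bp
  42→55: 13 bp
  55→57: 2 bp
  57→5 (wrap): 61-57+5 = 9 bp

[2,6,8,9,10,13,13]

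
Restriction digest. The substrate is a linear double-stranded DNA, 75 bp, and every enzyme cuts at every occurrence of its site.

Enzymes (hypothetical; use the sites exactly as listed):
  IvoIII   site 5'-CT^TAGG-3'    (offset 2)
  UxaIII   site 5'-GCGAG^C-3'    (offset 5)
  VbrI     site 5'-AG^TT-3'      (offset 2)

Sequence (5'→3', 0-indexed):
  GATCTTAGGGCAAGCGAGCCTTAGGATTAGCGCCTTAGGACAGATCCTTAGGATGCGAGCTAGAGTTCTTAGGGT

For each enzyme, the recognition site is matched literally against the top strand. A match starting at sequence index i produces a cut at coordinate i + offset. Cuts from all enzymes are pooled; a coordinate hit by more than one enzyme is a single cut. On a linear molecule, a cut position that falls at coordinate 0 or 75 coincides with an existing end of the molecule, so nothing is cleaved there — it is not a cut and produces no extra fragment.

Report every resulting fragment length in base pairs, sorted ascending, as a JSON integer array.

Scan for sites:
  IvoIII CTTAGG/2: at [3, 19, 33, 46, 67] ⇒ [5, 21, 35, 48, 69]
  UxaIII GCGAGC/5: at [13, 54] ⇒ [18, 59]
  VbrI AGTT/2: at [63] ⇒ [65]

Pooled cuts: [5, 18, 21, 35, 48, 59, 65, 69]

Fragment lengths:
  [0,5): 5 bp
  [5,18): 13 bp
  [18,21): 3 bp
  [21,35): 14 bp
  [35,48): 13 bp
  [48,59): 11 bp
  [59,65): 6 bp
  [65,69): 4 bp
  [69,75): 6 bp

[3,4,5,6,6,11,13,13,14]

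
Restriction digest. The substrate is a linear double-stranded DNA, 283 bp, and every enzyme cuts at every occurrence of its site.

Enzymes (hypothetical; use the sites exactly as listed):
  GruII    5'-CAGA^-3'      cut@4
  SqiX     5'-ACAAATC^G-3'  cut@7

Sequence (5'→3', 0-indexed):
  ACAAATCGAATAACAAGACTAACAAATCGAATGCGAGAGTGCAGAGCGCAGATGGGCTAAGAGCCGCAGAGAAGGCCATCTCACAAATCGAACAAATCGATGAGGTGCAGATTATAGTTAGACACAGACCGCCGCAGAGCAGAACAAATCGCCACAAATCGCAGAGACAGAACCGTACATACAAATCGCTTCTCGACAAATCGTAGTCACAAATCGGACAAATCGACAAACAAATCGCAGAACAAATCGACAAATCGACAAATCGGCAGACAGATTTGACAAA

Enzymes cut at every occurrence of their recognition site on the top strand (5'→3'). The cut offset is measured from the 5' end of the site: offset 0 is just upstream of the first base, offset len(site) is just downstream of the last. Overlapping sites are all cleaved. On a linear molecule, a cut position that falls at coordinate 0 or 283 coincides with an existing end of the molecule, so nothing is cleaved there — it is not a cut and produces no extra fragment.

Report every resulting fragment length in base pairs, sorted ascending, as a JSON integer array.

[4,5,5,5,6,6,7,7,7,7,8,8,9,9,9,10,10,12,13,13,15,16,17,17,18,19,21]

Per-enzyme occurrences:
  GruII CAGA/4: at [41, 48, 66, 107, 124, 134, 139, 161, 167, 237, 266, 270] ⇒ [45, 52, 70, 111, 128, 138, 143, 165, 171, 241, 270, 274]
  SqiX ACAAATCG/7: at [0, 21, 82, 91, 143, 153, 180, 195, 208, 217, 229, 241, 249, 257] ⇒ [7, 28, 89, 98, 150, 160, 187, 202, 215, 224, 236, 248, 256, 264]

All cut coordinates (distinct, sorted): [7, 28, 45, 52, 70, 89, 98, 111, 128, 138, 143, 150, 160, 165, 171, 187, 202, 215, 224, 236, 241, 248, 256, 264, 270, 274]

Fragment lengths:
  [0,7): 7 bp
  [7,28): 21 bp
  [28,45): 17 bp
  [45,52): 7 bp
  [52,70): 18 bp
  [70,89): 19 bp
  [89,98): 9 bp
  [98,111): 13 bp
  [111,128): 17 bp
  [128,138): 10 bp
  [138,143): 5 bp
  [143,150): 7 bp
  [150,160): 10 bp
  [160,165): 5 bp
  [165,171): 6 bp
  [171,187): 16 bp
  [187,202): 15 bp
  [202,215): 13 bp
  [215,224): 9 bp
  [224,236): 12 bp
  [236,241): 5 bp
  [241,248): 7 bp
  [248,256): 8 bp
  [256,264): 8 bp
  [264,270): 6 bp
  [270,274): 4 bp
  [274,283): 9 bp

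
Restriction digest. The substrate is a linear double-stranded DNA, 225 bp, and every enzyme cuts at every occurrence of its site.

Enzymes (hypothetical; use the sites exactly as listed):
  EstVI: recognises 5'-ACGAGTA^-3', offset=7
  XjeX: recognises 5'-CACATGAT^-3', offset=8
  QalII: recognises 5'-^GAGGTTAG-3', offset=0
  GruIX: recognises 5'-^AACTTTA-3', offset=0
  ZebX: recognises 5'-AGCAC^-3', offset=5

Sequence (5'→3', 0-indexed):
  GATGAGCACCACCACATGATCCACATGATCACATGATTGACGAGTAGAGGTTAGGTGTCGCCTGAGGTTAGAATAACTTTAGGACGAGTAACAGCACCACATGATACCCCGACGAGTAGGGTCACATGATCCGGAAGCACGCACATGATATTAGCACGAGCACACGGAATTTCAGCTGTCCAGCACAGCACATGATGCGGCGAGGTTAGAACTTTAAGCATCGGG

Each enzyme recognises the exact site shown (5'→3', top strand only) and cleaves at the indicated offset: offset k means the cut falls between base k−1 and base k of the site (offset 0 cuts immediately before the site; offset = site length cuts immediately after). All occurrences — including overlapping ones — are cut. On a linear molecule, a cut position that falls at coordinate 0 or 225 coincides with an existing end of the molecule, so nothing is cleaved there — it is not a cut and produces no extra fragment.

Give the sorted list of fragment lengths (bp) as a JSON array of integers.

Per-enzyme occurrences:
  EstVI ACGAGTA/7: at [39, 83, 111] ⇒ [46, 90, 118]
  XjeX CACATGAT/8: at [12, 21, 29, 97, 122, 141, 188] ⇒ [20, 29, 37, 105, 130, 149, 196]
  QalII GAGGTTAG/0: at [46, 63, 201] ⇒ [46, 63, 201]
  GruIX AACTTTA/0: at [74, 209] ⇒ [74, 209]
  ZebX AGCAC/5: at [4, 92, 135, 152, 158, 181, 186] ⇒ [9, 97, 140, 157, 163, 186, 191]

Pooled cuts: [9, 20, 29, 37, 46, 63, 74, 90, 97, 105, 118, 130, 140, 149, 157, 163, 186, 191, 196, 201, 209]

Fragment lengths:
  [0,9): 9 bp
  [9,20): 11 bp
  [20,29): 9 bp
  [29,37): 8 bp
  [37,46): 9 bp
  [46,63): 17 bp
  [63,74): 11 bp
  [74,90): 16 bp
  [90,97): 7 bp
  [97,105): 8 bp
  [105,118): 13 bp
  [118,130): 12 bp
  [130,140): 10 bp
  [140,149): 9 bp
  [149,157): 8 bp
  [157,163): 6 bp
  [163,186): 23 bp
  [186,191): 5 bp
  [191,196): 5 bp
  [196,201): 5 bp
  [201,209): 8 bp
  [209,225): 16 bp

[5,5,5,6,7,8,8,8,8,9,9,9,9,10,11,11,12,13,16,16,17,23]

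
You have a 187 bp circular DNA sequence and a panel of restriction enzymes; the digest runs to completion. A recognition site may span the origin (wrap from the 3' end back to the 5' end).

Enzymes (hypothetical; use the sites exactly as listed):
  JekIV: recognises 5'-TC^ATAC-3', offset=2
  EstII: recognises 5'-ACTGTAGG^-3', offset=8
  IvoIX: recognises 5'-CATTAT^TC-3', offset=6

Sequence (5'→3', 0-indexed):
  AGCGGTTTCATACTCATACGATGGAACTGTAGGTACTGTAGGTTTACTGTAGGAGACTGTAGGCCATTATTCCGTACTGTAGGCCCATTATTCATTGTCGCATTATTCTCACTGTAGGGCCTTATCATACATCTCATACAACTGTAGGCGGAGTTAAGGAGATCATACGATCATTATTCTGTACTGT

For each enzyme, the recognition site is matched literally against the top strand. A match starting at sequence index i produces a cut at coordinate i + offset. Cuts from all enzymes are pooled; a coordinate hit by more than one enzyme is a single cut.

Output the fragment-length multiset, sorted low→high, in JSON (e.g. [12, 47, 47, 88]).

Site scan:
  JekIV (TCATAC, off=2): starts [7, 13, 124, 133, 162] → cuts [9, 15, 126, 135, 164]
  EstII (ACTGTAGG, off=8): starts [25, 34, 45, 55, 75, 110, 140] → cuts [33, 42, 53, 63, 83, 118, 148]
  IvoIX (CATTATTC, off=6): starts [64, 85, 100, 171] → cuts [70, 91, 106, 177]

Pooled cuts: [9, 15, 33, 42, 53, 63, 70, 83, 91, 106, 118, 126, 135, 148, 164, 177]

Fragment lengths:
  9→15: 6 bp
  15→33: 18 bp
  33→42: 9 bp
  42→53: 11 bp
  53→63: 10 bp
  63→70: 7 bp
  70→83: 13 bp
  83→91: 8 bp
  91→106: 15 bp
  106→118: 12 bp
  118→126: 8 bp
  126→135: 9 bp
  135→148: 13 bp
  148→164: 16 bp
  164→177: 13 bp
  177→9 (wrap): 187-177+9 = 19 bp

[6,7,8,8,9,9,10,11,12,13,13,13,15,16,18,19]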